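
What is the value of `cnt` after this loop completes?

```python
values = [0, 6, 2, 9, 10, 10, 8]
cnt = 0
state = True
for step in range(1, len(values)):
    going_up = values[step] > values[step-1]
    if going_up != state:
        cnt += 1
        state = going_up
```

Let's trace through this code step by step.

Initialize: values = [0, 6, 2, 9, 10, 10, 8]
Initialize: cnt = 0
Initialize: state = True
Entering loop: for step in range(1, len(values)):
After iteration 1: step = 1, cnt = 0, state = True, going_up = True
After iteration 2: step = 2, cnt = 1, state = False, going_up = False
After iteration 3: step = 3, cnt = 2, state = True, going_up = True
After iteration 4: step = 4, cnt = 2, state = True, going_up = True
After iteration 5: step = 5, cnt = 3, state = False, going_up = False
After iteration 6: step = 6, cnt = 3, state = False, going_up = False
Loop ends.

Final answer: 3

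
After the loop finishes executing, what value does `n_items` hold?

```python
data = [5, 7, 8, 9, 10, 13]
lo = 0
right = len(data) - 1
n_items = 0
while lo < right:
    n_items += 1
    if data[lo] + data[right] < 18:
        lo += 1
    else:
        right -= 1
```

Let's trace through this code step by step.

Initialize: data = [5, 7, 8, 9, 10, 13]
Initialize: lo = 0
Initialize: right = 5
Initialize: n_items = 0
Entering loop: while lo < right:
After iteration 1: lo = 0, right = 4, n_items = 1
After iteration 2: lo = 1, right = 4, n_items = 2
After iteration 3: lo = 2, right = 4, n_items = 3
After iteration 4: lo = 2, right = 3, n_items = 4
After iteration 5: lo = 3, right = 3, n_items = 5
Loop ends.

Final answer: 5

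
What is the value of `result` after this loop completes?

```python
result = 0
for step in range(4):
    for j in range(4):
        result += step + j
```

Let's trace through this code step by step.

Initialize: result = 0
Entering loop: for step in range(4):
After iteration 1: step = 0, result = 6
After iteration 2: step = 1, result = 16
After iteration 3: step = 2, result = 30
After iteration 4: step = 3, result = 48
Loop ends.

Final answer: 48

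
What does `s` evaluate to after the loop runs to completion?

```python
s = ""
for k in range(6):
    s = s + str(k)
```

Let's trace through this code step by step.

Initialize: s = ''
Entering loop: for k in range(6):
After iteration 1: k = 0, s = '0'
After iteration 2: k = 1, s = '01'
After iteration 3: k = 2, s = '012'
After iteration 4: k = 3, s = '0123'
After iteration 5: k = 4, s = '01234'
After iteration 6: k = 5, s = '012345'
Loop ends.

Final answer: '012345'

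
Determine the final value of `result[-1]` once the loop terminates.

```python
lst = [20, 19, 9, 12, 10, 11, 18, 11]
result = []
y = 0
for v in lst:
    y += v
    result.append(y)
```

Let's trace through this code step by step.

Initialize: lst = [20, 19, 9, 12, 10, 11, 18, 11]
Initialize: result = []
Initialize: y = 0
Entering loop: for v in lst:
After iteration 1: v = 20, result = [20], y = 20
After iteration 2: v = 19, result = [20, 39], y = 39
After iteration 3: v = 9, result = [20, 39, 48], y = 48
After iteration 4: v = 12, result = [20, 39, 48, 60], y = 60
After iteration 5: v = 10, result = [20, 39, 48, 60, 70], y = 70
After iteration 6: v = 11, result = [20, 39, 48, 60, 70, 81], y = 81
After iteration 7: v = 18, result = [20, 39, 48, 60, 70, 81, 99], y = 99
After iteration 8: v = 11, result = [20, 39, 48, 60, 70, 81, 99, 110], y = 110
Loop ends.
result[-1] = 110

Final answer: 110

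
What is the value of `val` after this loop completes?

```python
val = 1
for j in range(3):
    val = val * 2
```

Let's trace through this code step by step.

Initialize: val = 1
Entering loop: for j in range(3):
After iteration 1: j = 0, val = 2
After iteration 2: j = 1, val = 4
After iteration 3: j = 2, val = 8
Loop ends.

Final answer: 8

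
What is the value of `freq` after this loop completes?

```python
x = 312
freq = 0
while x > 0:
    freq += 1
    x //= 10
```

Let's trace through this code step by step.

Initialize: x = 312
Initialize: freq = 0
Entering loop: while x > 0:
After iteration 1: x = 31, freq = 1
After iteration 2: x = 3, freq = 2
After iteration 3: x = 0, freq = 3
Loop ends.

Final answer: 3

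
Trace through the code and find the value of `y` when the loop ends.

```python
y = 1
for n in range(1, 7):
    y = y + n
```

Let's trace through this code step by step.

Initialize: y = 1
Entering loop: for n in range(1, 7):
After iteration 1: n = 1, y = 2
After iteration 2: n = 2, y = 4
After iteration 3: n = 3, y = 7
After iteration 4: n = 4, y = 11
After iteration 5: n = 5, y = 16
After iteration 6: n = 6, y = 22
Loop ends.

Final answer: 22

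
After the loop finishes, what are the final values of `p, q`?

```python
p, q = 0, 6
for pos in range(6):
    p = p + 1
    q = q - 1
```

Let's trace through this code step by step.

Initialize: p = 0
Initialize: q = 6
Entering loop: for pos in range(6):
After iteration 1: pos = 0, p = 1, q = 5
After iteration 2: pos = 1, p = 2, q = 4
After iteration 3: pos = 2, p = 3, q = 3
After iteration 4: pos = 3, p = 4, q = 2
After iteration 5: pos = 4, p = 5, q = 1
After iteration 6: pos = 5, p = 6, q = 0
Loop ends.

Final answer: 6, 0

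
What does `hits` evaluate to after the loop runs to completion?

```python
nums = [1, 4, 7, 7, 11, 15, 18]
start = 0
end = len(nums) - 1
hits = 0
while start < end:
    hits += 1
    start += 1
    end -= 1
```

Let's trace through this code step by step.

Initialize: nums = [1, 4, 7, 7, 11, 15, 18]
Initialize: start = 0
Initialize: end = 6
Initialize: hits = 0
Entering loop: while start < end:
After iteration 1: start = 1, end = 5, hits = 1
After iteration 2: start = 2, end = 4, hits = 2
After iteration 3: start = 3, end = 3, hits = 3
Loop ends.

Final answer: 3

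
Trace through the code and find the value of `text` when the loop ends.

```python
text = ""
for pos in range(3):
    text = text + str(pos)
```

Let's trace through this code step by step.

Initialize: text = ''
Entering loop: for pos in range(3):
After iteration 1: pos = 0, text = '0'
After iteration 2: pos = 1, text = '01'
After iteration 3: pos = 2, text = '012'
Loop ends.

Final answer: '012'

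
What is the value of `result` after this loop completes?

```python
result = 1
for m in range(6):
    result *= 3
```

Let's trace through this code step by step.

Initialize: result = 1
Entering loop: for m in range(6):
After iteration 1: m = 0, result = 3
After iteration 2: m = 1, result = 9
After iteration 3: m = 2, result = 27
After iteration 4: m = 3, result = 81
After iteration 5: m = 4, result = 243
After iteration 6: m = 5, result = 729
Loop ends.

Final answer: 729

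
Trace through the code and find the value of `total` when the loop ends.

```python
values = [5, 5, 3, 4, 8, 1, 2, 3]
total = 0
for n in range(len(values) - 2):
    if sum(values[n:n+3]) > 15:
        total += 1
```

Let's trace through this code step by step.

Initialize: values = [5, 5, 3, 4, 8, 1, 2, 3]
Initialize: total = 0
Entering loop: for n in range(len(values) - 2):
After iteration 1: n = 0, total = 0
After iteration 2: n = 1, total = 0
After iteration 3: n = 2, total = 0
After iteration 4: n = 3, total = 0
After iteration 5: n = 4, total = 0
After iteration 6: n = 5, total = 0
Loop ends.

Final answer: 0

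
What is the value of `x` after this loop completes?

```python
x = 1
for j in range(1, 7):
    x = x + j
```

Let's trace through this code step by step.

Initialize: x = 1
Entering loop: for j in range(1, 7):
After iteration 1: j = 1, x = 2
After iteration 2: j = 2, x = 4
After iteration 3: j = 3, x = 7
After iteration 4: j = 4, x = 11
After iteration 5: j = 5, x = 16
After iteration 6: j = 6, x = 22
Loop ends.

Final answer: 22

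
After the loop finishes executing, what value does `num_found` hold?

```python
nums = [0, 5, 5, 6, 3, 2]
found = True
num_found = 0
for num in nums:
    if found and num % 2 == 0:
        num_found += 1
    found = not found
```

Let's trace through this code step by step.

Initialize: nums = [0, 5, 5, 6, 3, 2]
Initialize: found = True
Initialize: num_found = 0
Entering loop: for num in nums:
After iteration 1: num = 0, found = False, num_found = 1
After iteration 2: num = 5, found = True, num_found = 1
After iteration 3: num = 5, found = False, num_found = 1
After iteration 4: num = 6, found = True, num_found = 1
After iteration 5: num = 3, found = False, num_found = 1
After iteration 6: num = 2, found = True, num_found = 1
Loop ends.

Final answer: 1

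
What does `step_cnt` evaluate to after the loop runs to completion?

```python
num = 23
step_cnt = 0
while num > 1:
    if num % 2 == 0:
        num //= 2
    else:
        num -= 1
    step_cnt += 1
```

Let's trace through this code step by step.

Initialize: num = 23
Initialize: step_cnt = 0
Entering loop: while num > 1:
After iteration 1: num = 22, step_cnt = 1
After iteration 2: num = 11, step_cnt = 2
After iteration 3: num = 10, step_cnt = 3
After iteration 4: num = 5, step_cnt = 4
After iteration 5: num = 4, step_cnt = 5
After iteration 6: num = 2, step_cnt = 6
After iteration 7: num = 1, step_cnt = 7
Loop ends.

Final answer: 7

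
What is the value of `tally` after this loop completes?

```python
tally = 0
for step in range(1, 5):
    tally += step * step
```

Let's trace through this code step by step.

Initialize: tally = 0
Entering loop: for step in range(1, 5):
After iteration 1: step = 1, tally = 1
After iteration 2: step = 2, tally = 5
After iteration 3: step = 3, tally = 14
After iteration 4: step = 4, tally = 30
Loop ends.

Final answer: 30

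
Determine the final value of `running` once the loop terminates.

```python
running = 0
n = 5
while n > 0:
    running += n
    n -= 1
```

Let's trace through this code step by step.

Initialize: running = 0
Initialize: n = 5
Entering loop: while n > 0:
After iteration 1: running = 5, n = 4
After iteration 2: running = 9, n = 3
After iteration 3: running = 12, n = 2
After iteration 4: running = 14, n = 1
After iteration 5: running = 15, n = 0
Loop ends.

Final answer: 15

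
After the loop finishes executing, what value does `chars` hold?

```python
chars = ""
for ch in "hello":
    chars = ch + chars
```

Let's trace through this code step by step.

Initialize: chars = ''
Entering loop: for ch in "hello":
After iteration 1: ch = 'h', chars = 'h'
After iteration 2: ch = 'e', chars = 'eh'
After iteration 3: ch = 'l', chars = 'leh'
After iteration 4: ch = 'l', chars = 'lleh'
After iteration 5: ch = 'o', chars = 'olleh'
Loop ends.

Final answer: 'olleh'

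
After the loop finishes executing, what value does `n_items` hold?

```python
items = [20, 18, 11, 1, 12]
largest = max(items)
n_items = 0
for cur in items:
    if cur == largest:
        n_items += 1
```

Let's trace through this code step by step.

Initialize: items = [20, 18, 11, 1, 12]
Initialize: largest = 20
Initialize: n_items = 0
Entering loop: for cur in items:
After iteration 1: cur = 20, n_items = 1
After iteration 2: cur = 18, n_items = 1
After iteration 3: cur = 11, n_items = 1
After iteration 4: cur = 1, n_items = 1
After iteration 5: cur = 12, n_items = 1
Loop ends.

Final answer: 1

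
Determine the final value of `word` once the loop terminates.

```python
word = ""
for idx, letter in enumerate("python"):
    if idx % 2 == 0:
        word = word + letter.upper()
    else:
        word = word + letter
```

Let's trace through this code step by step.

Initialize: word = ''
Entering loop: for idx, letter in enumerate("python"):
After iteration 1: idx = 0, letter = 'p', word = 'P'
After iteration 2: idx = 1, letter = 'y', word = 'Py'
After iteration 3: idx = 2, letter = 't', word = 'PyT'
After iteration 4: idx = 3, letter = 'h', word = 'PyTh'
After iteration 5: idx = 4, letter = 'o', word = 'PyThO'
After iteration 6: idx = 5, letter = 'n', word = 'PyThOn'
Loop ends.

Final answer: 'PyThOn'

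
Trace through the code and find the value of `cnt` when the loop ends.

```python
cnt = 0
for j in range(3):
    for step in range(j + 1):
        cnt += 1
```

Let's trace through this code step by step.

Initialize: cnt = 0
Entering loop: for j in range(3):
After iteration 1: j = 0, cnt = 1, step = 0
After iteration 2: j = 1, cnt = 3, step = 1
After iteration 3: j = 2, cnt = 6, step = 2
Loop ends.

Final answer: 6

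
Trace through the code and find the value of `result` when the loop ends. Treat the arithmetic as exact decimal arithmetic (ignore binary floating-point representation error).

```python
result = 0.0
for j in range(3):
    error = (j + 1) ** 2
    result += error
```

Let's trace through this code step by step.

Initialize: result = 0.0
Entering loop: for j in range(3):
After iteration 1: j = 0, result = 1.0, error = 1
After iteration 2: j = 1, result = 5.0, error = 4
After iteration 3: j = 2, result = 14.0, error = 9
Loop ends.

Final answer: 14.0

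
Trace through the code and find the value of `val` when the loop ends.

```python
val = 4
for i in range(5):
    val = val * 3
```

Let's trace through this code step by step.

Initialize: val = 4
Entering loop: for i in range(5):
After iteration 1: i = 0, val = 12
After iteration 2: i = 1, val = 36
After iteration 3: i = 2, val = 108
After iteration 4: i = 3, val = 324
After iteration 5: i = 4, val = 972
Loop ends.

Final answer: 972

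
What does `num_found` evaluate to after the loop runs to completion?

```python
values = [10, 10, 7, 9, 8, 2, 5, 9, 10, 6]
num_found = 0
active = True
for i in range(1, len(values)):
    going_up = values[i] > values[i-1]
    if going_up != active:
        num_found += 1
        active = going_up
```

Let's trace through this code step by step.

Initialize: values = [10, 10, 7, 9, 8, 2, 5, 9, 10, 6]
Initialize: num_found = 0
Initialize: active = True
Entering loop: for i in range(1, len(values)):
After iteration 1: i = 1, num_found = 1, active = False, going_up = False
After iteration 2: i = 2, num_found = 1, active = False, going_up = False
After iteration 3: i = 3, num_found = 2, active = True, going_up = True
After iteration 4: i = 4, num_found = 3, active = False, going_up = False
After iteration 5: i = 5, num_found = 3, active = False, going_up = False
After iteration 6: i = 6, num_found = 4, active = True, going_up = True
After iteration 7: i = 7, num_found = 4, active = True, going_up = True
After iteration 8: i = 8, num_found = 4, active = True, going_up = True
After iteration 9: i = 9, num_found = 5, active = False, going_up = False
Loop ends.

Final answer: 5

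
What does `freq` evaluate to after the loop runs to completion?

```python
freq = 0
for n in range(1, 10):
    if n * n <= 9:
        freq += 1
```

Let's trace through this code step by step.

Initialize: freq = 0
Entering loop: for n in range(1, 10):
After iteration 1: n = 1, freq = 1
After iteration 2: n = 2, freq = 2
After iteration 3: n = 3, freq = 3
After iteration 4: n = 4, freq = 3
After iteration 5: n = 5, freq = 3
After iteration 6: n = 6, freq = 3
After iteration 7: n = 7, freq = 3
After iteration 8: n = 8, freq = 3
After iteration 9: n = 9, freq = 3
Loop ends.

Final answer: 3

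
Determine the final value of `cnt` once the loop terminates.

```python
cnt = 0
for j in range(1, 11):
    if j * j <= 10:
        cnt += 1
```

Let's trace through this code step by step.

Initialize: cnt = 0
Entering loop: for j in range(1, 11):
After iteration 1: j = 1, cnt = 1
After iteration 2: j = 2, cnt = 2
After iteration 3: j = 3, cnt = 3
After iteration 4: j = 4, cnt = 3
After iteration 5: j = 5, cnt = 3
After iteration 6: j = 6, cnt = 3
After iteration 7: j = 7, cnt = 3
After iteration 8: j = 8, cnt = 3
After iteration 9: j = 9, cnt = 3
After iteration 10: j = 10, cnt = 3
Loop ends.

Final answer: 3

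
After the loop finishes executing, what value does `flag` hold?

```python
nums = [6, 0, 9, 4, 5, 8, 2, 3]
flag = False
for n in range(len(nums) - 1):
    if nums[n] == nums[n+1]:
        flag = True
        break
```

Let's trace through this code step by step.

Initialize: nums = [6, 0, 9, 4, 5, 8, 2, 3]
Initialize: flag = False
Entering loop: for n in range(len(nums) - 1):
After iteration 1: n = 0, flag = False
After iteration 2: n = 1, flag = False
After iteration 3: n = 2, flag = False
After iteration 4: n = 3, flag = False
After iteration 5: n = 4, flag = False
After iteration 6: n = 5, flag = False
After iteration 7: n = 6, flag = False
Loop ends.

Final answer: False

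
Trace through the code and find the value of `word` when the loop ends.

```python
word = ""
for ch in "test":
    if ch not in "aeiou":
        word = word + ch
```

Let's trace through this code step by step.

Initialize: word = ''
Entering loop: for ch in "test":
After iteration 1: ch = 't', word = 't'
After iteration 2: ch = 'e', word = 't'
After iteration 3: ch = 's', word = 'ts'
After iteration 4: ch = 't', word = 'tst'
Loop ends.

Final answer: 'tst'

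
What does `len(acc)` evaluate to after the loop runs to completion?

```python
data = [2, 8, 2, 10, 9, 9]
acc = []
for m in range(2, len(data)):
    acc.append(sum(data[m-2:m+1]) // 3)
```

Let's trace through this code step by step.

Initialize: data = [2, 8, 2, 10, 9, 9]
Initialize: acc = []
Entering loop: for m in range(2, len(data)):
After iteration 1: m = 2, acc = [4]
After iteration 2: m = 3, acc = [4, 6]
After iteration 3: m = 4, acc = [4, 6, 7]
After iteration 4: m = 5, acc = [4, 6, 7, 9]
Loop ends.
len(acc) = 4

Final answer: 4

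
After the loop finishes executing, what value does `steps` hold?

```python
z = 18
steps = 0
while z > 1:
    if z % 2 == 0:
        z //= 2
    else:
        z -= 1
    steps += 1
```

Let's trace through this code step by step.

Initialize: z = 18
Initialize: steps = 0
Entering loop: while z > 1:
After iteration 1: z = 9, steps = 1
After iteration 2: z = 8, steps = 2
After iteration 3: z = 4, steps = 3
After iteration 4: z = 2, steps = 4
After iteration 5: z = 1, steps = 5
Loop ends.

Final answer: 5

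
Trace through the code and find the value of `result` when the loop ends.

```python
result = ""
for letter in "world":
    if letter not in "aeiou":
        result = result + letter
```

Let's trace through this code step by step.

Initialize: result = ''
Entering loop: for letter in "world":
After iteration 1: letter = 'w', result = 'w'
After iteration 2: letter = 'o', result = 'w'
After iteration 3: letter = 'r', result = 'wr'
After iteration 4: letter = 'l', result = 'wrl'
After iteration 5: letter = 'd', result = 'wrld'
Loop ends.

Final answer: 'wrld'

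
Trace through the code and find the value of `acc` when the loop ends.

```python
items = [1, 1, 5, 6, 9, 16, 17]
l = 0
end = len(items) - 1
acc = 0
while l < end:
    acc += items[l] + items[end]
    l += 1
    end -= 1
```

Let's trace through this code step by step.

Initialize: items = [1, 1, 5, 6, 9, 16, 17]
Initialize: l = 0
Initialize: end = 6
Initialize: acc = 0
Entering loop: while l < end:
After iteration 1: l = 1, end = 5, acc = 18
After iteration 2: l = 2, end = 4, acc = 35
After iteration 3: l = 3, end = 3, acc = 49
Loop ends.

Final answer: 49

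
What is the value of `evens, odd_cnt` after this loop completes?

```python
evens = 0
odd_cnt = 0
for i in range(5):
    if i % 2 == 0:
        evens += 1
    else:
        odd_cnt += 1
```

Let's trace through this code step by step.

Initialize: evens = 0
Initialize: odd_cnt = 0
Entering loop: for i in range(5):
After iteration 1: i = 0, evens = 1, odd_cnt = 0
After iteration 2: i = 1, evens = 1, odd_cnt = 1
After iteration 3: i = 2, evens = 2, odd_cnt = 1
After iteration 4: i = 3, evens = 2, odd_cnt = 2
After iteration 5: i = 4, evens = 3, odd_cnt = 2
Loop ends.

Final answer: 3, 2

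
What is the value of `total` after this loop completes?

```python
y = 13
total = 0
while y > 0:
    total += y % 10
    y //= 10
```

Let's trace through this code step by step.

Initialize: y = 13
Initialize: total = 0
Entering loop: while y > 0:
After iteration 1: y = 1, total = 3
After iteration 2: y = 0, total = 4
Loop ends.

Final answer: 4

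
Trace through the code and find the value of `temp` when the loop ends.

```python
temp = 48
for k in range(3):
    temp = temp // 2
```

Let's trace through this code step by step.

Initialize: temp = 48
Entering loop: for k in range(3):
After iteration 1: k = 0, temp = 24
After iteration 2: k = 1, temp = 12
After iteration 3: k = 2, temp = 6
Loop ends.

Final answer: 6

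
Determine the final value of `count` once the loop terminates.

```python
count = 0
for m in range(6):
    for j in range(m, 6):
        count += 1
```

Let's trace through this code step by step.

Initialize: count = 0
Entering loop: for m in range(6):
After iteration 1: m = 0, count = 6
After iteration 2: m = 1, count = 11
After iteration 3: m = 2, count = 15
After iteration 4: m = 3, count = 18
After iteration 5: m = 4, count = 20
After iteration 6: m = 5, count = 21
Loop ends.

Final answer: 21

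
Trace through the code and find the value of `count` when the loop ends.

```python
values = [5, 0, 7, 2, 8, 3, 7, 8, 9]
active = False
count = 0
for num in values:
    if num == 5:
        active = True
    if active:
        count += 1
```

Let's trace through this code step by step.

Initialize: values = [5, 0, 7, 2, 8, 3, 7, 8, 9]
Initialize: active = False
Initialize: count = 0
Entering loop: for num in values:
After iteration 1: num = 5, active = True, count = 1
After iteration 2: num = 0, active = True, count = 2
After iteration 3: num = 7, active = True, count = 3
After iteration 4: num = 2, active = True, count = 4
After iteration 5: num = 8, active = True, count = 5
After iteration 6: num = 3, active = True, count = 6
After iteration 7: num = 7, active = True, count = 7
After iteration 8: num = 8, active = True, count = 8
After iteration 9: num = 9, active = True, count = 9
Loop ends.

Final answer: 9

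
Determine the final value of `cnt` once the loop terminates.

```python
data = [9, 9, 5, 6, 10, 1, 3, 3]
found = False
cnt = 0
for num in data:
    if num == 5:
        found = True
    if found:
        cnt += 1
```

Let's trace through this code step by step.

Initialize: data = [9, 9, 5, 6, 10, 1, 3, 3]
Initialize: found = False
Initialize: cnt = 0
Entering loop: for num in data:
After iteration 1: num = 9, found = False, cnt = 0
After iteration 2: num = 9, found = False, cnt = 0
After iteration 3: num = 5, found = True, cnt = 1
After iteration 4: num = 6, found = True, cnt = 2
After iteration 5: num = 10, found = True, cnt = 3
After iteration 6: num = 1, found = True, cnt = 4
After iteration 7: num = 3, found = True, cnt = 5
After iteration 8: num = 3, found = True, cnt = 6
Loop ends.

Final answer: 6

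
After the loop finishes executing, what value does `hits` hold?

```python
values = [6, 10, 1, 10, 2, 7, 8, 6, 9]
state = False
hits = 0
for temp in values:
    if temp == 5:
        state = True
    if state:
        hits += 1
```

Let's trace through this code step by step.

Initialize: values = [6, 10, 1, 10, 2, 7, 8, 6, 9]
Initialize: state = False
Initialize: hits = 0
Entering loop: for temp in values:
After iteration 1: temp = 6, hits = 0
After iteration 2: temp = 10, hits = 0
After iteration 3: temp = 1, hits = 0
After iteration 4: temp = 10, hits = 0
After iteration 5: temp = 2, hits = 0
After iteration 6: temp = 7, hits = 0
After iteration 7: temp = 8, hits = 0
After iteration 8: temp = 6, hits = 0
After iteration 9: temp = 9, hits = 0
Loop ends.

Final answer: 0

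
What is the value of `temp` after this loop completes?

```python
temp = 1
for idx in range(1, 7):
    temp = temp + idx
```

Let's trace through this code step by step.

Initialize: temp = 1
Entering loop: for idx in range(1, 7):
After iteration 1: idx = 1, temp = 2
After iteration 2: idx = 2, temp = 4
After iteration 3: idx = 3, temp = 7
After iteration 4: idx = 4, temp = 11
After iteration 5: idx = 5, temp = 16
After iteration 6: idx = 6, temp = 22
Loop ends.

Final answer: 22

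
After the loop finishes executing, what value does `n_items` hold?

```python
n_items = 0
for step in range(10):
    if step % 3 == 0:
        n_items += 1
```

Let's trace through this code step by step.

Initialize: n_items = 0
Entering loop: for step in range(10):
After iteration 1: step = 0, n_items = 1
After iteration 2: step = 1, n_items = 1
After iteration 3: step = 2, n_items = 1
After iteration 4: step = 3, n_items = 2
After iteration 5: step = 4, n_items = 2
After iteration 6: step = 5, n_items = 2
After iteration 7: step = 6, n_items = 3
After iteration 8: step = 7, n_items = 3
After iteration 9: step = 8, n_items = 3
After iteration 10: step = 9, n_items = 4
Loop ends.

Final answer: 4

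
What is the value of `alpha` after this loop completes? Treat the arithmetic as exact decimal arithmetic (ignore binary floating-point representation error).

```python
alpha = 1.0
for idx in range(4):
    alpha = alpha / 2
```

Let's trace through this code step by step.

Initialize: alpha = 1.0
Entering loop: for idx in range(4):
After iteration 1: idx = 0, alpha = 0.5
After iteration 2: idx = 1, alpha = 0.25
After iteration 3: idx = 2, alpha = 0.125
After iteration 4: idx = 3, alpha = 0.0625
Loop ends.

Final answer: 0.0625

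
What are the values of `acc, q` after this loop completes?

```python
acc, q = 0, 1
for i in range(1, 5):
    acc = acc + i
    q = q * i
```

Let's trace through this code step by step.

Initialize: acc = 0
Initialize: q = 1
Entering loop: for i in range(1, 5):
After iteration 1: i = 1, acc = 1, q = 1
After iteration 2: i = 2, acc = 3, q = 2
After iteration 3: i = 3, acc = 6, q = 6
After iteration 4: i = 4, acc = 10, q = 24
Loop ends.

Final answer: 10, 24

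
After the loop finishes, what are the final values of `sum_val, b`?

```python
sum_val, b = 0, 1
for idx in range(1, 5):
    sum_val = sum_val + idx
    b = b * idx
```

Let's trace through this code step by step.

Initialize: sum_val = 0
Initialize: b = 1
Entering loop: for idx in range(1, 5):
After iteration 1: idx = 1, sum_val = 1, b = 1
After iteration 2: idx = 2, sum_val = 3, b = 2
After iteration 3: idx = 3, sum_val = 6, b = 6
After iteration 4: idx = 4, sum_val = 10, b = 24
Loop ends.

Final answer: 10, 24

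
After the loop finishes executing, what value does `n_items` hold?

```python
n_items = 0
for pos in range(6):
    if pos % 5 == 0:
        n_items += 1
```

Let's trace through this code step by step.

Initialize: n_items = 0
Entering loop: for pos in range(6):
After iteration 1: pos = 0, n_items = 1
After iteration 2: pos = 1, n_items = 1
After iteration 3: pos = 2, n_items = 1
After iteration 4: pos = 3, n_items = 1
After iteration 5: pos = 4, n_items = 1
After iteration 6: pos = 5, n_items = 2
Loop ends.

Final answer: 2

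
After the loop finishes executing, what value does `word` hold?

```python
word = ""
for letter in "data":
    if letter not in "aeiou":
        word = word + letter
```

Let's trace through this code step by step.

Initialize: word = ''
Entering loop: for letter in "data":
After iteration 1: letter = 'd', word = 'd'
After iteration 2: letter = 'a', word = 'd'
After iteration 3: letter = 't', word = 'dt'
After iteration 4: letter = 'a', word = 'dt'
Loop ends.

Final answer: 'dt'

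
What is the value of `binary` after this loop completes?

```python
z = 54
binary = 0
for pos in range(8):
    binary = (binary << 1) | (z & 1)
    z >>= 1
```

Let's trace through this code step by step.

Initialize: z = 54
Initialize: binary = 0
Entering loop: for pos in range(8):
After iteration 1: pos = 0, z = 27, binary = 0
After iteration 2: pos = 1, z = 13, binary = 1
After iteration 3: pos = 2, z = 6, binary = 3
After iteration 4: pos = 3, z = 3, binary = 6
After iteration 5: pos = 4, z = 1, binary = 13
After iteration 6: pos = 5, z = 0, binary = 27
After iteration 7: pos = 6, z = 0, binary = 54
After iteration 8: pos = 7, z = 0, binary = 108
Loop ends.

Final answer: 108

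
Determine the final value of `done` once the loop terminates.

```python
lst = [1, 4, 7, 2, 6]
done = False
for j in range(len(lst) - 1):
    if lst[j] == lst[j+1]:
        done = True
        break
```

Let's trace through this code step by step.

Initialize: lst = [1, 4, 7, 2, 6]
Initialize: done = False
Entering loop: for j in range(len(lst) - 1):
After iteration 1: j = 0, done = False
After iteration 2: j = 1, done = False
After iteration 3: j = 2, done = False
After iteration 4: j = 3, done = False
Loop ends.

Final answer: False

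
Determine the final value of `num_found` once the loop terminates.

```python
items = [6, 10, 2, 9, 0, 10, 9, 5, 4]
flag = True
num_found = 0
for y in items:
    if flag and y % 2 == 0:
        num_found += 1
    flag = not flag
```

Let's trace through this code step by step.

Initialize: items = [6, 10, 2, 9, 0, 10, 9, 5, 4]
Initialize: flag = True
Initialize: num_found = 0
Entering loop: for y in items:
After iteration 1: y = 6, flag = False, num_found = 1
After iteration 2: y = 10, flag = True, num_found = 1
After iteration 3: y = 2, flag = False, num_found = 2
After iteration 4: y = 9, flag = True, num_found = 2
After iteration 5: y = 0, flag = False, num_found = 3
After iteration 6: y = 10, flag = True, num_found = 3
After iteration 7: y = 9, flag = False, num_found = 3
After iteration 8: y = 5, flag = True, num_found = 3
After iteration 9: y = 4, flag = False, num_found = 4
Loop ends.

Final answer: 4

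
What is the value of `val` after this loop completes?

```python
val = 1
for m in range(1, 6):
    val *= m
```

Let's trace through this code step by step.

Initialize: val = 1
Entering loop: for m in range(1, 6):
After iteration 1: m = 1, val = 1
After iteration 2: m = 2, val = 2
After iteration 3: m = 3, val = 6
After iteration 4: m = 4, val = 24
After iteration 5: m = 5, val = 120
Loop ends.

Final answer: 120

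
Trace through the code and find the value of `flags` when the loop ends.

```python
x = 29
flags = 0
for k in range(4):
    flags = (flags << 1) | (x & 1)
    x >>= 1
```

Let's trace through this code step by step.

Initialize: x = 29
Initialize: flags = 0
Entering loop: for k in range(4):
After iteration 1: k = 0, x = 14, flags = 1
After iteration 2: k = 1, x = 7, flags = 2
After iteration 3: k = 2, x = 3, flags = 5
After iteration 4: k = 3, x = 1, flags = 11
Loop ends.

Final answer: 11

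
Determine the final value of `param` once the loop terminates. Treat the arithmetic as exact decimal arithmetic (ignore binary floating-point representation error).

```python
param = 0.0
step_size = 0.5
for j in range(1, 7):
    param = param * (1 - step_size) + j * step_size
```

Let's trace through this code step by step.

Initialize: param = 0.0
Initialize: step_size = 0.5
Entering loop: for j in range(1, 7):
After iteration 1: j = 1, param = 0.5
After iteration 2: j = 2, param = 1.25
After iteration 3: j = 3, param = 2.125
After iteration 4: j = 4, param = 3.0625
After iteration 5: j = 5, param = 4.03125
After iteration 6: j = 6, param = 5.015625
Loop ends.

Final answer: 5.015625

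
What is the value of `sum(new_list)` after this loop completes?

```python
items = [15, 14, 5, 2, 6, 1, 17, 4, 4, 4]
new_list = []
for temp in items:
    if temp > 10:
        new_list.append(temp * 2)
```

Let's trace through this code step by step.

Initialize: items = [15, 14, 5, 2, 6, 1, 17, 4, 4, 4]
Initialize: new_list = []
Entering loop: for temp in items:
After iteration 1: temp = 15, new_list = [30]
After iteration 2: temp = 14, new_list = [30, 28]
After iteration 3: temp = 5, new_list = [30, 28]
After iteration 4: temp = 2, new_list = [30, 28]
After iteration 5: temp = 6, new_list = [30, 28]
After iteration 6: temp = 1, new_list = [30, 28]
After iteration 7: temp = 17, new_list = [30, 28, 34]
After iteration 8: temp = 4, new_list = [30, 28, 34]
After iteration 9: temp = 4, new_list = [30, 28, 34]
After iteration 10: temp = 4, new_list = [30, 28, 34]
Loop ends.
sum(new_list) = 92

Final answer: 92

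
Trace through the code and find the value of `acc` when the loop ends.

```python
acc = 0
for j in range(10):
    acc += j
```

Let's trace through this code step by step.

Initialize: acc = 0
Entering loop: for j in range(10):
After iteration 1: j = 0, acc = 0
After iteration 2: j = 1, acc = 1
After iteration 3: j = 2, acc = 3
After iteration 4: j = 3, acc = 6
After iteration 5: j = 4, acc = 10
After iteration 6: j = 5, acc = 15
After iteration 7: j = 6, acc = 21
After iteration 8: j = 7, acc = 28
After iteration 9: j = 8, acc = 36
After iteration 10: j = 9, acc = 45
Loop ends.

Final answer: 45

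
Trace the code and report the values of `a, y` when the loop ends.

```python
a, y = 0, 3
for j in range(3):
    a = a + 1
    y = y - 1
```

Let's trace through this code step by step.

Initialize: a = 0
Initialize: y = 3
Entering loop: for j in range(3):
After iteration 1: j = 0, a = 1, y = 2
After iteration 2: j = 1, a = 2, y = 1
After iteration 3: j = 2, a = 3, y = 0
Loop ends.

Final answer: 3, 0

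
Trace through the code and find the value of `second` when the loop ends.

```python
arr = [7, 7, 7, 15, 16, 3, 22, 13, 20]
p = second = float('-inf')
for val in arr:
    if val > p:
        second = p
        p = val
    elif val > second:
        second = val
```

Let's trace through this code step by step.

Initialize: arr = [7, 7, 7, 15, 16, 3, 22, 13, 20]
Initialize: p = -inf
Initialize: second = -inf
Entering loop: for val in arr:
After iteration 1: val = 7, p = 7, second = -inf
After iteration 2: val = 7, p = 7, second = 7
After iteration 3: val = 7, p = 7, second = 7
After iteration 4: val = 15, p = 15, second = 7
After iteration 5: val = 16, p = 16, second = 15
After iteration 6: val = 3, p = 16, second = 15
After iteration 7: val = 22, p = 22, second = 16
After iteration 8: val = 13, p = 22, second = 16
After iteration 9: val = 20, p = 22, second = 20
Loop ends.

Final answer: 20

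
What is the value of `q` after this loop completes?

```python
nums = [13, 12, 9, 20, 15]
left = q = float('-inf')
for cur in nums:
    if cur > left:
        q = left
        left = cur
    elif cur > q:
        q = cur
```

Let's trace through this code step by step.

Initialize: nums = [13, 12, 9, 20, 15]
Initialize: left = -inf
Initialize: q = -inf
Entering loop: for cur in nums:
After iteration 1: cur = 13, left = 13, q = -inf
After iteration 2: cur = 12, left = 13, q = 12
After iteration 3: cur = 9, left = 13, q = 12
After iteration 4: cur = 20, left = 20, q = 13
After iteration 5: cur = 15, left = 20, q = 15
Loop ends.

Final answer: 15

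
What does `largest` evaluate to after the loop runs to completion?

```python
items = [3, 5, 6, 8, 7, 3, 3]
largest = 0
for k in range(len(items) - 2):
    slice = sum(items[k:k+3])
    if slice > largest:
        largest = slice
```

Let's trace through this code step by step.

Initialize: items = [3, 5, 6, 8, 7, 3, 3]
Initialize: largest = 0
Entering loop: for k in range(len(items) - 2):
After iteration 1: k = 0, largest = 14, slice = 14
After iteration 2: k = 1, largest = 19, slice = 19
After iteration 3: k = 2, largest = 21, slice = 21
After iteration 4: k = 3, largest = 21, slice = 18
After iteration 5: k = 4, largest = 21, slice = 13
Loop ends.

Final answer: 21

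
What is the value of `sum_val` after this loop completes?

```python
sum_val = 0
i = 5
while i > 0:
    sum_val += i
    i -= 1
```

Let's trace through this code step by step.

Initialize: sum_val = 0
Initialize: i = 5
Entering loop: while i > 0:
After iteration 1: sum_val = 5, i = 4
After iteration 2: sum_val = 9, i = 3
After iteration 3: sum_val = 12, i = 2
After iteration 4: sum_val = 14, i = 1
After iteration 5: sum_val = 15, i = 0
Loop ends.

Final answer: 15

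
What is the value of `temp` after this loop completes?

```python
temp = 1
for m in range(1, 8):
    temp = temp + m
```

Let's trace through this code step by step.

Initialize: temp = 1
Entering loop: for m in range(1, 8):
After iteration 1: m = 1, temp = 2
After iteration 2: m = 2, temp = 4
After iteration 3: m = 3, temp = 7
After iteration 4: m = 4, temp = 11
After iteration 5: m = 5, temp = 16
After iteration 6: m = 6, temp = 22
After iteration 7: m = 7, temp = 29
Loop ends.

Final answer: 29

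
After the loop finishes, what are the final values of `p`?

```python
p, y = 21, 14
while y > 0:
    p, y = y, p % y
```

Let's trace through this code step by step.

Initialize: p = 21
Initialize: y = 14
Entering loop: while y > 0:
After iteration 1: p = 14, y = 7
After iteration 2: p = 7, y = 0
Loop ends.

Final answer: 7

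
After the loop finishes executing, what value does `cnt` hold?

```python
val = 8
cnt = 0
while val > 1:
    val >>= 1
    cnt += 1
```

Let's trace through this code step by step.

Initialize: val = 8
Initialize: cnt = 0
Entering loop: while val > 1:
After iteration 1: val = 4, cnt = 1
After iteration 2: val = 2, cnt = 2
After iteration 3: val = 1, cnt = 3
Loop ends.

Final answer: 3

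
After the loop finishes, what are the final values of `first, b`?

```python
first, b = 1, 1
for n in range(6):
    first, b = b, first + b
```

Let's trace through this code step by step.

Initialize: first = 1
Initialize: b = 1
Entering loop: for n in range(6):
After iteration 1: n = 0, first = 1, b = 2
After iteration 2: n = 1, first = 2, b = 3
After iteration 3: n = 2, first = 3, b = 5
After iteration 4: n = 3, first = 5, b = 8
After iteration 5: n = 4, first = 8, b = 13
After iteration 6: n = 5, first = 13, b = 21
Loop ends.

Final answer: 13, 21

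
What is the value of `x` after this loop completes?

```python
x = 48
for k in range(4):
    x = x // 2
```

Let's trace through this code step by step.

Initialize: x = 48
Entering loop: for k in range(4):
After iteration 1: k = 0, x = 24
After iteration 2: k = 1, x = 12
After iteration 3: k = 2, x = 6
After iteration 4: k = 3, x = 3
Loop ends.

Final answer: 3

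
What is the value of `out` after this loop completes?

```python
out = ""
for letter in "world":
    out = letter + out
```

Let's trace through this code step by step.

Initialize: out = ''
Entering loop: for letter in "world":
After iteration 1: letter = 'w', out = 'w'
After iteration 2: letter = 'o', out = 'ow'
After iteration 3: letter = 'r', out = 'row'
After iteration 4: letter = 'l', out = 'lrow'
After iteration 5: letter = 'd', out = 'dlrow'
Loop ends.

Final answer: 'dlrow'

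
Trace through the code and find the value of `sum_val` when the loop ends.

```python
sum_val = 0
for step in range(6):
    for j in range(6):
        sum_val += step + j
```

Let's trace through this code step by step.

Initialize: sum_val = 0
Entering loop: for step in range(6):
After iteration 1: step = 0, sum_val = 15
After iteration 2: step = 1, sum_val = 36
After iteration 3: step = 2, sum_val = 63
After iteration 4: step = 3, sum_val = 96
After iteration 5: step = 4, sum_val = 135
After iteration 6: step = 5, sum_val = 180
Loop ends.

Final answer: 180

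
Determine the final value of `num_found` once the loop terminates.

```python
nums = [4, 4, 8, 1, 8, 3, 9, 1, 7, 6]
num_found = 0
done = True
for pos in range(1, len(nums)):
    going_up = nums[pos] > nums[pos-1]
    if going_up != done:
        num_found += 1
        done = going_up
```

Let's trace through this code step by step.

Initialize: nums = [4, 4, 8, 1, 8, 3, 9, 1, 7, 6]
Initialize: num_found = 0
Initialize: done = True
Entering loop: for pos in range(1, len(nums)):
After iteration 1: pos = 1, num_found = 1, done = False, going_up = False
After iteration 2: pos = 2, num_found = 2, done = True, going_up = True
After iteration 3: pos = 3, num_found = 3, done = False, going_up = False
After iteration 4: pos = 4, num_found = 4, done = True, going_up = True
After iteration 5: pos = 5, num_found = 5, done = False, going_up = False
After iteration 6: pos = 6, num_found = 6, done = True, going_up = True
After iteration 7: pos = 7, num_found = 7, done = False, going_up = False
After iteration 8: pos = 8, num_found = 8, done = True, going_up = True
After iteration 9: pos = 9, num_found = 9, done = False, going_up = False
Loop ends.

Final answer: 9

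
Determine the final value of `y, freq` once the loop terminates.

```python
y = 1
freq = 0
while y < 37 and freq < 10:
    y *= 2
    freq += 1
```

Let's trace through this code step by step.

Initialize: y = 1
Initialize: freq = 0
Entering loop: while y < 37 and freq < 10:
After iteration 1: y = 2, freq = 1
After iteration 2: y = 4, freq = 2
After iteration 3: y = 8, freq = 3
After iteration 4: y = 16, freq = 4
After iteration 5: y = 32, freq = 5
After iteration 6: y = 64, freq = 6
Loop ends.

Final answer: 64, 6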